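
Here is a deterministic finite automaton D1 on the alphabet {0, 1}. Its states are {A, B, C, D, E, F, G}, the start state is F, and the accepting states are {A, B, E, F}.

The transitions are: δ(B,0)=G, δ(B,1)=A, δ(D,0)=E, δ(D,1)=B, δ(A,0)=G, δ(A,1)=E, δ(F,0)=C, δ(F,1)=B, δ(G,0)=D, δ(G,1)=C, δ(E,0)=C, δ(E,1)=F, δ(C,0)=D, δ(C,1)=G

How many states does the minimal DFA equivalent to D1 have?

P0 = {A,B,E,F} | {C,D,G}.
Refine {C,D,G} on symbol 0: members go to different blocks, giving {C,G} and {D}.
The partition is now stable with 3 blocks: {A,B,E,F} | {C,G} | {D}.

3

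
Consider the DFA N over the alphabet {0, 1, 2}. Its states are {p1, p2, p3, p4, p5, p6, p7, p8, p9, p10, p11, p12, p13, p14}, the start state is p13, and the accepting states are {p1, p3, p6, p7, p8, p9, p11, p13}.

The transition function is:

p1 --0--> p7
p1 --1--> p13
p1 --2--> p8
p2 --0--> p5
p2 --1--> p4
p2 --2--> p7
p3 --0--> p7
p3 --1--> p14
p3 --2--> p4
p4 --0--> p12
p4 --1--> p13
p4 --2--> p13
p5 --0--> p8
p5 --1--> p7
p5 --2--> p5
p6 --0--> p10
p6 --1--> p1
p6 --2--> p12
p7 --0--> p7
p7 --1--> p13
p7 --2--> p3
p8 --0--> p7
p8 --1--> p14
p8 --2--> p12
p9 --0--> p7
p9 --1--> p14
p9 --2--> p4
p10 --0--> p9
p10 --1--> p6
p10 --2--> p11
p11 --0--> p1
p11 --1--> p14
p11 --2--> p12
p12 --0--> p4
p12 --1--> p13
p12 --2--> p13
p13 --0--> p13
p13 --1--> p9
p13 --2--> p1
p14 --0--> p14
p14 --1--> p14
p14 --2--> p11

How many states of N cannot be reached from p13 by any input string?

Starting at p13 and following transitions, the reachable set is {p1, p3, p4, p7, p8, p9, p11, p12, p13, p14}. That leaves p2, p5, p6, p10 unreachable — 4 in total.

4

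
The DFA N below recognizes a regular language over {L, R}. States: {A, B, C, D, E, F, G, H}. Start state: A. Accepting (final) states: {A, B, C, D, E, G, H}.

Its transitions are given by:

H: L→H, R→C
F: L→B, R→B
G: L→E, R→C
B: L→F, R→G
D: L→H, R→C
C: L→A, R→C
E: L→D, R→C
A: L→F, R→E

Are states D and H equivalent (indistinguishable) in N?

All states are reachable from the start state.
Initial partition by acceptance: {A,B,C,D,E,G,H} | {F}.
On input L, block {A,B,C,D,E,G,H} splits into {C,D,E,G,H} and {A,B}.
Split {C,D,E,G,H} by δ(·,L) → {D,E,G,H} and {C}.
The partition is now stable with 4 blocks: {D,E,G,H} | {F} | {A,B} | {C}.
D and H lie in the same block of the stable partition, so they are equivalent — no string distinguishes them.

Yes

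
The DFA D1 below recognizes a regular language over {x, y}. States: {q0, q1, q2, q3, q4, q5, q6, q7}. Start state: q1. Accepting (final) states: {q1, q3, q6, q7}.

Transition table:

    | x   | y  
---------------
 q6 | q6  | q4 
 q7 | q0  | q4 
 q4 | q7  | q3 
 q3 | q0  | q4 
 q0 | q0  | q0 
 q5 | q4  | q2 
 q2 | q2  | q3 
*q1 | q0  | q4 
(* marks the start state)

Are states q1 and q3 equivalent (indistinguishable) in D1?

Yes

States {q2,q5,q6} cannot be reached from the start state, so discard them.
P0 = {q1,q3,q7} | {q0,q4}.
Split {q0,q4} by δ(·,x) → {q0} and {q4}.
Stable partition: {q1,q3,q7} | {q0} | {q4} — 3 equivalence classes.
q1 and q3 lie in the same block of the stable partition, so they are equivalent — no string distinguishes them.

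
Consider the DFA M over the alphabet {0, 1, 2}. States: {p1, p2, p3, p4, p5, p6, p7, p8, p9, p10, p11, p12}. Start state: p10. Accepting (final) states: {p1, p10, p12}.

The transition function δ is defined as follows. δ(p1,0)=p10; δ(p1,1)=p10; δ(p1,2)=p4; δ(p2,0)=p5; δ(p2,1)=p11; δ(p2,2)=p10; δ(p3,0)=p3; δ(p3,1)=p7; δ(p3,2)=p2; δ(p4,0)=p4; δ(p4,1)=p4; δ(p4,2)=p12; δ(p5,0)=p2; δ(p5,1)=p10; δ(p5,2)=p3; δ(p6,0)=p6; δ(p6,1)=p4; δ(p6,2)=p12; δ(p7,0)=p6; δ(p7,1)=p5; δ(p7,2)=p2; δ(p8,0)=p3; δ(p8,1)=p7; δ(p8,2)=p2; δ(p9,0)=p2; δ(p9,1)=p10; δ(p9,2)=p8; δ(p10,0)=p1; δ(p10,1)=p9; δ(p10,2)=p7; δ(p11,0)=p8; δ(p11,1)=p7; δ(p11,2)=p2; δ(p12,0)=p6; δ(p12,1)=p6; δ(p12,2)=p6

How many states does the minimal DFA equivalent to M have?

Initial partition by acceptance: {p1,p10,p12} | {p2,p3,p4,p5,p6,p7,p8,p9,p11}.
Split {p1,p10,p12} by δ(·,0) → {p1,p10} and {p12}.
On input 1, block {p1,p10} splits into {p1} and {p10}.
Split {p2,p3,p4,p5,p6,p7,p8,p9,p11} by δ(·,1) → {p2,p3,p4,p6,p7,p8,p11} and {p5,p9}.
Refine {p2,p3,p4,p6,p7,p8,p11} on symbol 0: members go to different blocks, giving {p3,p4,p6,p7,p8,p11} and {p2}.
Split {p3,p4,p6,p7,p8,p11} by δ(·,1) → {p3,p4,p6,p8,p11} and {p7}.
Refine {p3,p4,p6,p8,p11} on symbol 1: members go to different blocks, giving {p3,p8,p11} and {p4,p6}.
Stable partition: {p1} | {p3,p8,p11} | {p12} | {p10} | {p5,p9} | {p2} | {p7} | {p4,p6} — 8 equivalence classes.

8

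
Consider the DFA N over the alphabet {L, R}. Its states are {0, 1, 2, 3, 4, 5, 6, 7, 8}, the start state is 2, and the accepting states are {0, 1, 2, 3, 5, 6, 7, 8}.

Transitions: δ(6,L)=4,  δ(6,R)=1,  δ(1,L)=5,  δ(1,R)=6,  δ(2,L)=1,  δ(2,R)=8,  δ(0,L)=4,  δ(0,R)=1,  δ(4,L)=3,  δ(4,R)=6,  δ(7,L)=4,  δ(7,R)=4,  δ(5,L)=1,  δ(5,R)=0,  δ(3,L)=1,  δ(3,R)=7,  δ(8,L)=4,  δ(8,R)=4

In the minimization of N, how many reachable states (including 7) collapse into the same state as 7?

Initial partition by acceptance: {0,1,2,3,5,6,7,8} | {4}.
On input L, block {0,1,2,3,5,6,7,8} splits into {0,6,7,8} and {1,2,3,5}.
Refine {0,6,7,8} on symbol R: members go to different blocks, giving {0,6} and {7,8}.
Refine {1,2,3,5} on symbol R: members go to different blocks, giving {1,5} and {2,3}.
No further refinement is possible. Final partition (5 blocks): {0,6} | {4} | {1,5} | {7,8} | {2,3}.
The equivalence class containing 7 is {7,8}, of size 2.

2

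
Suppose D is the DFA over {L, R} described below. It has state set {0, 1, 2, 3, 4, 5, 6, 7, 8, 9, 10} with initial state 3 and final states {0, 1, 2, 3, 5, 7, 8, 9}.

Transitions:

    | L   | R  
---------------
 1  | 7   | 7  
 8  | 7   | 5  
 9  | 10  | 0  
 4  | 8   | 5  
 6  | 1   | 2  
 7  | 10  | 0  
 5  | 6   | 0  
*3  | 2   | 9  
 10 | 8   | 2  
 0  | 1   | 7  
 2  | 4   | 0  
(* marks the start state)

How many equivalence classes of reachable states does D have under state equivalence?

All states are reachable from the start state.
P0 = {0,1,2,3,5,7,8,9} | {4,6,10}.
Split {0,1,2,3,5,7,8,9} by δ(·,L) → {0,1,3,8} and {2,5,7,9}.
Split {0,1,3,8} by δ(·,L) → {1,3,8} and {0}.
Stable partition: {1,3,8} | {4,6,10} | {2,5,7,9} | {0} — 4 equivalence classes.

4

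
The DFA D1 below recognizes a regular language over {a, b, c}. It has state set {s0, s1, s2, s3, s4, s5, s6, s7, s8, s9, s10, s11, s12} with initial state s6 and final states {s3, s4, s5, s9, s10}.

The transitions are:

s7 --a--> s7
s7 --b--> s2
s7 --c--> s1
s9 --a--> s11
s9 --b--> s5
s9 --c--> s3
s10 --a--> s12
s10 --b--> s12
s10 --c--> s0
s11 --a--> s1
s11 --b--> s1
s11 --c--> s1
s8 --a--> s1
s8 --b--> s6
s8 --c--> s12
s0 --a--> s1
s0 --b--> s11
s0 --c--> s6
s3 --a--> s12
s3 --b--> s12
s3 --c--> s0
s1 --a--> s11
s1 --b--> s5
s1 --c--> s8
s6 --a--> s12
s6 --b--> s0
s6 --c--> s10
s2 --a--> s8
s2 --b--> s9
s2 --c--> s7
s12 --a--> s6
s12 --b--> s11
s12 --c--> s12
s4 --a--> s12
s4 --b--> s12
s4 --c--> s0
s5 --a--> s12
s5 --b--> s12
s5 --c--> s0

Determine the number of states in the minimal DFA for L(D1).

First remove the unreachable states {s2,s3,s4,s7,s9}; 8 states remain.
Initial partition by acceptance: {s5,s10} | {s0,s1,s6,s8,s11,s12}.
Refine {s0,s1,s6,s8,s11,s12} on symbol b: members go to different blocks, giving {s0,s6,s8,s11,s12} and {s1}.
On input a, block {s0,s6,s8,s11,s12} splits into {s0,s8,s11} and {s6,s12}.
On input b, block {s0,s8,s11} splits into {s0} and {s8} and {s11}.
On input b, block {s6,s12} splits into {s6} and {s12}.
Stable partition: {s5,s10} | {s0} | {s1} | {s6} | {s8} | {s11} | {s12} — 7 equivalence classes.

7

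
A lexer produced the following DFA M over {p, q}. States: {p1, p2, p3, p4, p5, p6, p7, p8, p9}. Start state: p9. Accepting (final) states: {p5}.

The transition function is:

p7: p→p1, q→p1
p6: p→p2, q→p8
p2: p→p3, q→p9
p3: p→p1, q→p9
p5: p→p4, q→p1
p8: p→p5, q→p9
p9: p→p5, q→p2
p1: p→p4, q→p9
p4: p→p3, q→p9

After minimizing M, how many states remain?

Reachable states from the start: {p1,p2,p3,p4,p5,p9}. Unreachable: {p6,p7,p8} — drop them.
P0 = {p5} | {p1,p2,p3,p4,p9}.
Split {p1,p2,p3,p4,p9} by δ(·,p) → {p1,p2,p3,p4} and {p9}.
Stable partition: {p5} | {p1,p2,p3,p4} | {p9} — 3 equivalence classes.

3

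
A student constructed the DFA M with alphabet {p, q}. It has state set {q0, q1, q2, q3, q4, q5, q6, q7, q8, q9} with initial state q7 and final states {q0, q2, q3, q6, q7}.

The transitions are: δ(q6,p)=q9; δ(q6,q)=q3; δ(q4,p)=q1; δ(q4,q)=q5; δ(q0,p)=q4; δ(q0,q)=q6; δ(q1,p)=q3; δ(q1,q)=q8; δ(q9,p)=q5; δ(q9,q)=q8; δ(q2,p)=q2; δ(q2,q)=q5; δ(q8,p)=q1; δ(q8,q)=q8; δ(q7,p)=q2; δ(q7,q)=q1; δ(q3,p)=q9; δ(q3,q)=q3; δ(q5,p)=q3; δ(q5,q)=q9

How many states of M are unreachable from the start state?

3

BFS from q7 reaches {q1, q2, q3, q5, q7, q8, q9}; the 3 state(s) q0, q4, q6 are never visited.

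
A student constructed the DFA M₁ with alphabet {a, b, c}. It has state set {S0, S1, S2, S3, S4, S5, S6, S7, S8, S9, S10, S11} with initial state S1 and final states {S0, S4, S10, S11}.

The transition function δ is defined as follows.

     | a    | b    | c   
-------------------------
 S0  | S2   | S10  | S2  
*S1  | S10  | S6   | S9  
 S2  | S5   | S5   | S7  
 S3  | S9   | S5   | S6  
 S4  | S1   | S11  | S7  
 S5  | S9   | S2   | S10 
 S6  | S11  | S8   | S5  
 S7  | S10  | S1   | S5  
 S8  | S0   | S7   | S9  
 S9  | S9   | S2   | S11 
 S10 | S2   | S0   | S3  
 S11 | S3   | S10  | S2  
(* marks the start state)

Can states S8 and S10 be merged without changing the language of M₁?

No

First remove the unreachable states {S4}; 11 states remain.
Start with accepting vs non-accepting: {S0,S10,S11} | {S1,S2,S3,S5,S6,S7,S8,S9}.
Split {S1,S2,S3,S5,S6,S7,S8,S9} by δ(·,a) → {S1,S6,S7,S8} and {S2,S3,S5,S9}.
Split {S2,S3,S5,S9} by δ(·,c) → {S2,S3} and {S5,S9}.
Stable partition: {S0,S10,S11} | {S1,S6,S7,S8} | {S2,S3} | {S5,S9} — 4 equivalence classes.
S8 and S10 end up in different blocks, so they are distinguishable. For instance, the string 'ε' is accepted from only S10.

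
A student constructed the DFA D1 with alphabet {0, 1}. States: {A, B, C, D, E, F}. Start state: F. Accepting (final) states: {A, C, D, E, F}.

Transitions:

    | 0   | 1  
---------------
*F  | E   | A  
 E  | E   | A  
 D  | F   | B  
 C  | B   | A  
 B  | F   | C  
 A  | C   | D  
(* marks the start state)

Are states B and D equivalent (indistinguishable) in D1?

No

All states are reachable from the start state.
Initial partition by acceptance: {A,C,D,E,F} | {B}.
On input 0, block {A,C,D,E,F} splits into {A,D,E,F} and {C}.
Split {A,D,E,F} by δ(·,0) → {D,E,F} and {A}.
Refine {D,E,F} on symbol 1: members go to different blocks, giving {E,F} and {D}.
The partition is now stable with 5 blocks: {E,F} | {B} | {C} | {A} | {D}.
B and D end up in different blocks, so they are distinguishable. For instance, the string 'ε' is accepted from only D.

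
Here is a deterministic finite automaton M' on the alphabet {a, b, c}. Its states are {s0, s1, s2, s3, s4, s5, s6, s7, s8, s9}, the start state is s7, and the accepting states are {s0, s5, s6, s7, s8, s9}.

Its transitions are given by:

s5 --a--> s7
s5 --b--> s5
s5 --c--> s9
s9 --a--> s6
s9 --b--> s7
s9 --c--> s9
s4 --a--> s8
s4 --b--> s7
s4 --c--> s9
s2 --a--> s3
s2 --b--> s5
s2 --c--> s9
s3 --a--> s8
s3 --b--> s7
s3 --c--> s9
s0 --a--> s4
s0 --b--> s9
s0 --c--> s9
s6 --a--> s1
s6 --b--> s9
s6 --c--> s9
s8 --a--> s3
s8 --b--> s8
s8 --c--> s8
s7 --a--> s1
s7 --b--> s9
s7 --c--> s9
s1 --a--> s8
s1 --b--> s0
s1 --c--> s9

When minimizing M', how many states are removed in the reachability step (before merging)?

2

BFS from s7 reaches {s0, s1, s3, s4, s6, s7, s8, s9}; the 2 state(s) s2, s5 are never visited.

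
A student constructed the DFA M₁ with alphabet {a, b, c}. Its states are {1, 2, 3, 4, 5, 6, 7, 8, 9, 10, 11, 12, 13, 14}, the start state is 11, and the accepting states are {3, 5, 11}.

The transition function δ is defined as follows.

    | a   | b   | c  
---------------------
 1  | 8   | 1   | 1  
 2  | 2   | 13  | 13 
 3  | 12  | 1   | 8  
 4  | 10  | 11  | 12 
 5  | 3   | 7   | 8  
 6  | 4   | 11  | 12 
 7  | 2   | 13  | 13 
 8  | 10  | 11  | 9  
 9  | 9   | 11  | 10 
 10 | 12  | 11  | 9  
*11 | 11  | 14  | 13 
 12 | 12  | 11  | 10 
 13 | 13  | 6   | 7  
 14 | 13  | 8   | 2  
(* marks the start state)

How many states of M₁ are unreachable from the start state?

No path from 11 leads to 1, 3, 5; the other 11 states are all reachable.

3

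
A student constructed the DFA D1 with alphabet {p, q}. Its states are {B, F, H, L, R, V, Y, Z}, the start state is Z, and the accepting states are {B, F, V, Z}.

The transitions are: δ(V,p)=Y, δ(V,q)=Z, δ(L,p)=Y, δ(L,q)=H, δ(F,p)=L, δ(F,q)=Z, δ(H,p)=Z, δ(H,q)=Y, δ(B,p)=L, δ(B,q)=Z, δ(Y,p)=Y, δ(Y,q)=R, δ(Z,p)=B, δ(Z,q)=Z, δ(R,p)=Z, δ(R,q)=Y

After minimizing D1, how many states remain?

Reachable states from the start: {B,H,L,R,Y,Z}. Unreachable: {F,V} — drop them.
P0 = {B,Z} | {H,L,R,Y}.
On input p, block {B,Z} splits into {B} and {Z}.
Refine {H,L,R,Y} on symbol p: members go to different blocks, giving {H,R} and {L,Y}.
No further refinement is possible. Final partition (4 blocks): {B} | {H,R} | {Z} | {L,Y}.

4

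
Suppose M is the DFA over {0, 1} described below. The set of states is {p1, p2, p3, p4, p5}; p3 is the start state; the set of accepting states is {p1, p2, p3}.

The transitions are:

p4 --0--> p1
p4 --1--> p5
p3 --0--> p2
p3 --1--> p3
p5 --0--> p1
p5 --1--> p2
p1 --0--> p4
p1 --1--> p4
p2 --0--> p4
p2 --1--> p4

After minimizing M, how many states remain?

Initial partition by acceptance: {p1,p2,p3} | {p4,p5}.
Split {p1,p2,p3} by δ(·,0) → {p1,p2} and {p3}.
On input 1, block {p4,p5} splits into {p4} and {p5}.
No further refinement is possible. Final partition (4 blocks): {p1,p2} | {p4} | {p3} | {p5}.

4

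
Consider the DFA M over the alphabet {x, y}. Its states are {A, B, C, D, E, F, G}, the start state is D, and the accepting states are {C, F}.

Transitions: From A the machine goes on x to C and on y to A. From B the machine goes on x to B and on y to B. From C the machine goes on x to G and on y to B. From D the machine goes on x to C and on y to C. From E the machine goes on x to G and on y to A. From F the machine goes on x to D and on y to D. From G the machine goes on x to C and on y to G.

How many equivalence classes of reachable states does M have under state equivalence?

Reachable states from the start: {B,C,D,G}. Unreachable: {A,E,F} — drop them.
Start with accepting vs non-accepting: {C} | {B,D,G}.
Split {B,D,G} by δ(·,x) → {D,G} and {B}.
Refine {D,G} on symbol y: members go to different blocks, giving {D} and {G}.
No further refinement is possible. Final partition (4 blocks): {C} | {D} | {B} | {G}.

4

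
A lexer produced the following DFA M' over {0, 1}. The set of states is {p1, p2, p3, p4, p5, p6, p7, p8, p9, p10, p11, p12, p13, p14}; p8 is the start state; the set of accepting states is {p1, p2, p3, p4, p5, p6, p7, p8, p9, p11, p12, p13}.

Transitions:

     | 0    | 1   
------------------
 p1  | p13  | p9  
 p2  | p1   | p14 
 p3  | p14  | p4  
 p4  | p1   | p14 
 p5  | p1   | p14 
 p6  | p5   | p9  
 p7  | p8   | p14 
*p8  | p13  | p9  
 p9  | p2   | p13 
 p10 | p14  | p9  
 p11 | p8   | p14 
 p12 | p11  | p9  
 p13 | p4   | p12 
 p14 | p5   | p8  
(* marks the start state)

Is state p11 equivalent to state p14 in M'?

States {p3,p6,p7,p10} cannot be reached from the start state, so discard them.
Start with accepting vs non-accepting: {p1,p2,p4,p5,p8,p9,p11,p12,p13} | {p14}.
On input 1, block {p1,p2,p4,p5,p8,p9,p11,p12,p13} splits into {p1,p8,p9,p12,p13} and {p2,p4,p5,p11}.
Split {p1,p8,p9,p12,p13} by δ(·,0) → {p9,p12,p13} and {p1,p8}.
The partition is now stable with 4 blocks: {p9,p12,p13} | {p14} | {p2,p4,p5,p11} | {p1,p8}.
p11 and p14 end up in different blocks, so they are distinguishable. For instance, the string 'ε' is accepted from only p11.

No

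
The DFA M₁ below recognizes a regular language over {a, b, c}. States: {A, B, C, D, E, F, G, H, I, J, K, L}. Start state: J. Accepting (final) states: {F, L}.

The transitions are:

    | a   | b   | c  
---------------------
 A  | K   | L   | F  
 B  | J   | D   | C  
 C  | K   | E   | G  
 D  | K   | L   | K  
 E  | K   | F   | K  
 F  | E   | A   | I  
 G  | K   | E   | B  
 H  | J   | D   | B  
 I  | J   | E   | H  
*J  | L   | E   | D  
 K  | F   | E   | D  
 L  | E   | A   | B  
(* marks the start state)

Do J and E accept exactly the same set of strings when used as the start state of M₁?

P0 = {F,L} | {A,B,C,D,E,G,H,I,J,K}.
Refine {A,B,C,D,E,G,H,I,J,K} on symbol a: members go to different blocks, giving {A,B,C,D,E,G,H,I} and {J,K}.
Refine {A,B,C,D,E,G,H,I} on symbol b: members go to different blocks, giving {B,C,G,H,I} and {A,D,E}.
On input c, block {A,D,E} splits into {D,E} and {A}.
No further refinement is possible. Final partition (5 blocks): {F,L} | {B,C,G,H,I} | {J,K} | {D,E} | {A}.
J and E end up in different blocks, so they are distinguishable. For instance, the string 'a' is accepted from only J.

No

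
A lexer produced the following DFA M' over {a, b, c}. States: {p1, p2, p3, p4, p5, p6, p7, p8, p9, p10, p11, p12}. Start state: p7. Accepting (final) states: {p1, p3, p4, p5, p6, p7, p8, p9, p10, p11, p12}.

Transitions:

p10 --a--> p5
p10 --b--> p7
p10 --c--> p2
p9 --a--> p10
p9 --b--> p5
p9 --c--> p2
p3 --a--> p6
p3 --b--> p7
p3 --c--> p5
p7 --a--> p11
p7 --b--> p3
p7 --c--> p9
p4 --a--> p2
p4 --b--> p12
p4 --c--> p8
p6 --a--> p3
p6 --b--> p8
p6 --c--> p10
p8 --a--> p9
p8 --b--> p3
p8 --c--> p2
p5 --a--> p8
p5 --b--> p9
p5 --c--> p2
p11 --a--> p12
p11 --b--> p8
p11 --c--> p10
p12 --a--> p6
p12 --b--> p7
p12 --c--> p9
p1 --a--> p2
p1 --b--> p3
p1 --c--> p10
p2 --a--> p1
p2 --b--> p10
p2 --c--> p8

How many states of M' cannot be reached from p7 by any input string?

1

Starting at p7 and following transitions, the reachable set is {p1, p2, p3, p5, p6, p7, p8, p9, p10, p11, p12}. That leaves p4 unreachable — 1 in total.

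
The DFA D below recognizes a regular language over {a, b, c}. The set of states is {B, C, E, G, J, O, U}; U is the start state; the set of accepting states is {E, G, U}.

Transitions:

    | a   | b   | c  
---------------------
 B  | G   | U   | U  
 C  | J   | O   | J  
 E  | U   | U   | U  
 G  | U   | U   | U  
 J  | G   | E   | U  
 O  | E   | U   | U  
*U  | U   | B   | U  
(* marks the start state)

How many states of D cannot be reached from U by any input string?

Starting at U and following transitions, the reachable set is {B, G, U}. That leaves C, E, J, O unreachable — 4 in total.

4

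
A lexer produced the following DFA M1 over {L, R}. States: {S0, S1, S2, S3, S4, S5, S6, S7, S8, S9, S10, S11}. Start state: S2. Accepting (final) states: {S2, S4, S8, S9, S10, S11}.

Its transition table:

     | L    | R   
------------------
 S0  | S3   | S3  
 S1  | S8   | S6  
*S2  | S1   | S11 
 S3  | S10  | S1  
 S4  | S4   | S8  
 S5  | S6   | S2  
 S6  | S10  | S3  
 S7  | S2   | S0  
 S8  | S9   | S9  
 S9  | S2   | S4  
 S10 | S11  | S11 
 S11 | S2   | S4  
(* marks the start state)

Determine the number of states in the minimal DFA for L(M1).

5

States {S0,S5,S7} cannot be reached from the start state, so discard them.
P0 = {S2,S4,S8,S9,S10,S11} | {S1,S3,S6}.
On input L, block {S2,S4,S8,S9,S10,S11} splits into {S4,S8,S9,S10,S11} and {S2}.
On input L, block {S4,S8,S9,S10,S11} splits into {S4,S8,S10} and {S9,S11}.
Refine {S4,S8,S10} on symbol L: members go to different blocks, giving {S8,S10} and {S4}.
The partition is now stable with 5 blocks: {S8,S10} | {S1,S3,S6} | {S2} | {S9,S11} | {S4}.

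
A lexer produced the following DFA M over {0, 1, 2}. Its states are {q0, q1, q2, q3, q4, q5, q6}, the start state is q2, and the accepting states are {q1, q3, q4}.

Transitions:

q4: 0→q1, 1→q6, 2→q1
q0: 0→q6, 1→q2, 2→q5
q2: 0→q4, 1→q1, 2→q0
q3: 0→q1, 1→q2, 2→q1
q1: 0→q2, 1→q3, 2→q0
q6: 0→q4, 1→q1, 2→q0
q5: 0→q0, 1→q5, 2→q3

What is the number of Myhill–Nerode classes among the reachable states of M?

Initial partition by acceptance: {q1,q3,q4} | {q0,q2,q5,q6}.
Refine {q1,q3,q4} on symbol 0: members go to different blocks, giving {q3,q4} and {q1}.
On input 0, block {q0,q2,q5,q6} splits into {q0,q5} and {q2,q6}.
Refine {q0,q5} on symbol 0: members go to different blocks, giving {q0} and {q5}.
The partition is now stable with 5 blocks: {q3,q4} | {q0} | {q1} | {q2,q6} | {q5}.

5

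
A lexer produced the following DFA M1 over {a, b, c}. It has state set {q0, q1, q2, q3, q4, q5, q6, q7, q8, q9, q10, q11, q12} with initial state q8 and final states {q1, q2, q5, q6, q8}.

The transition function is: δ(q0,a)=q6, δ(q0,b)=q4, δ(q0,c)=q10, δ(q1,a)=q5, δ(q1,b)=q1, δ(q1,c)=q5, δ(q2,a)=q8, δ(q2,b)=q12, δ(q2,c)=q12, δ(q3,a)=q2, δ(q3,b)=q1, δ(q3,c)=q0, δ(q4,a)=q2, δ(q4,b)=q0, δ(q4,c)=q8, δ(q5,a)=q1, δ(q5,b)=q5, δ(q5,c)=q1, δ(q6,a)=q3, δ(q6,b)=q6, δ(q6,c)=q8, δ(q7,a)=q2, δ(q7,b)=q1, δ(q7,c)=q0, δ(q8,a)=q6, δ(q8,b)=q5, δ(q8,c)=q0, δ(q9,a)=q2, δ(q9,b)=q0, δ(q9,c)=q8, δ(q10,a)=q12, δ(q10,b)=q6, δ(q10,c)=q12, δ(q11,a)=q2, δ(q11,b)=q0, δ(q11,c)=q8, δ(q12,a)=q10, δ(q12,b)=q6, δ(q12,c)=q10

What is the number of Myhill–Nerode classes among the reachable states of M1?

8

States {q7,q9,q11} cannot be reached from the start state, so discard them.
P0 = {q1,q2,q5,q6,q8} | {q0,q3,q4,q10,q12}.
On input a, block {q1,q2,q5,q6,q8} splits into {q1,q2,q5,q8} and {q6}.
On input a, block {q1,q2,q5,q8} splits into {q1,q2,q5} and {q8}.
On input a, block {q1,q2,q5} splits into {q1,q5} and {q2}.
On input a, block {q0,q3,q4,q10,q12} splits into {q3,q4} and {q10,q12} and {q0}.
On input b, block {q3,q4} splits into {q3} and {q4}.
The partition is now stable with 8 blocks: {q1,q5} | {q3} | {q6} | {q8} | {q2} | {q10,q12} | {q0} | {q4}.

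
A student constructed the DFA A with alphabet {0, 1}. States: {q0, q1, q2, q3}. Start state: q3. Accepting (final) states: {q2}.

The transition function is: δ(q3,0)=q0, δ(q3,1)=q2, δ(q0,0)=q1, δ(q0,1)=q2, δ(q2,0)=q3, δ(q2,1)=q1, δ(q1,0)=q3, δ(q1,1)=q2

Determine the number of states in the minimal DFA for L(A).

2

Every state is reachable, so we keep all 4.
P0 = {q2} | {q0,q1,q3}.
The partition is now stable with 2 blocks: {q2} | {q0,q1,q3}.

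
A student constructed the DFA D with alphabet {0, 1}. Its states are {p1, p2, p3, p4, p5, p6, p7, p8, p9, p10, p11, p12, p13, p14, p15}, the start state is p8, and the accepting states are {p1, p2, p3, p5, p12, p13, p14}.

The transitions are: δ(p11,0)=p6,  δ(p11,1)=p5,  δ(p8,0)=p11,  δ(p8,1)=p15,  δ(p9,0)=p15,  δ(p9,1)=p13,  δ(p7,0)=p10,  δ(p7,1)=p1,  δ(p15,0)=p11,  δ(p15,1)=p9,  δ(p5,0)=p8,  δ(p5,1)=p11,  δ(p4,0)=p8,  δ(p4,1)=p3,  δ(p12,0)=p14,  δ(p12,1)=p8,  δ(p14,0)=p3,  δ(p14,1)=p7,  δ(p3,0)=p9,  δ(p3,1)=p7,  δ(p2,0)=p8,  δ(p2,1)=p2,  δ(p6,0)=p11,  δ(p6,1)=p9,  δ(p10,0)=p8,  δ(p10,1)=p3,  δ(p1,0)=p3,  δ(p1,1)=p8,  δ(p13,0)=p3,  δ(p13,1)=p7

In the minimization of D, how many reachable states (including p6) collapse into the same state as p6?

States {p2,p4,p12,p14} cannot be reached from the start state, so discard them.
P0 = {p1,p3,p5,p13} | {p6,p7,p8,p9,p10,p11,p15}.
On input 0, block {p1,p3,p5,p13} splits into {p1,p13} and {p3,p5}.
On input 1, block {p6,p7,p8,p9,p10,p11,p15} splits into {p6,p8,p15} and {p7,p9} and {p10,p11}.
On input 1, block {p1,p13} splits into {p1} and {p13}.
Split {p6,p8,p15} by δ(·,1) → {p6,p15} and {p8}.
Refine {p3,p5} on symbol 0: members go to different blocks, giving {p3} and {p5}.
Split {p7,p9} by δ(·,0) → {p7} and {p9}.
Refine {p10,p11} on symbol 0: members go to different blocks, giving {p10} and {p11}.
No further refinement is possible. Final partition (10 blocks): {p1} | {p6,p15} | {p3} | {p7} | {p10} | {p13} | {p8} | {p5} | {p9} | {p11}.
The equivalence class containing p6 is {p6,p15}, of size 2.

2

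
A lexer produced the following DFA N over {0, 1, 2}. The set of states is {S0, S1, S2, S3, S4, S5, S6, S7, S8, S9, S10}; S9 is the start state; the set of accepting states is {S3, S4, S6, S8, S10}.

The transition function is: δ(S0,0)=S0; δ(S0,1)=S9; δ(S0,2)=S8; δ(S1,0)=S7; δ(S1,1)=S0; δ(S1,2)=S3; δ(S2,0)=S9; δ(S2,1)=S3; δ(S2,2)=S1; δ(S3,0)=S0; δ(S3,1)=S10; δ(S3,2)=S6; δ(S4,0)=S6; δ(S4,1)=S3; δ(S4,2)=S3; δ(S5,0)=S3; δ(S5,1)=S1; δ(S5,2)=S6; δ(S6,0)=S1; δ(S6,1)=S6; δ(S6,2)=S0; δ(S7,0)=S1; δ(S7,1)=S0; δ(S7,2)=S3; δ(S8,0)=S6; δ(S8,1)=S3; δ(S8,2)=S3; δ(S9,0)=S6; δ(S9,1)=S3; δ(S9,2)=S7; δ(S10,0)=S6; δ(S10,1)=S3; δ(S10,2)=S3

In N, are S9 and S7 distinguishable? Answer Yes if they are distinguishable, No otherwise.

First remove the unreachable states {S2,S4,S5}; 8 states remain.
Start with accepting vs non-accepting: {S3,S6,S8,S10} | {S0,S1,S7,S9}.
Refine {S3,S6,S8,S10} on symbol 0: members go to different blocks, giving {S3,S6} and {S8,S10}.
Split {S3,S6} by δ(·,1) → {S3} and {S6}.
On input 0, block {S0,S1,S7,S9} splits into {S0,S1,S7} and {S9}.
On input 1, block {S0,S1,S7} splits into {S1,S7} and {S0}.
Stable partition: {S3} | {S1,S7} | {S8,S10} | {S6} | {S9} | {S0} — 6 equivalence classes.
S9 and S7 end up in different blocks, so they are distinguishable. For instance, the string '0' is accepted from only S9.

Yes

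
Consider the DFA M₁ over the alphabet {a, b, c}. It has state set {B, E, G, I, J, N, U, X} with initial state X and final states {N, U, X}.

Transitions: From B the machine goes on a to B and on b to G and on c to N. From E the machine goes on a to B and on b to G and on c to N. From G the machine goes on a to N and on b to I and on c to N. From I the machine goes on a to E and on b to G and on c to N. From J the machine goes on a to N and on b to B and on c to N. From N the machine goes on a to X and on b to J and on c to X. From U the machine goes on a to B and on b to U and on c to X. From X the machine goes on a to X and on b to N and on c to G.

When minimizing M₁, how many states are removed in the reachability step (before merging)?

1

BFS from X reaches {B, E, G, I, J, N, X}; the 1 state(s) U are never visited.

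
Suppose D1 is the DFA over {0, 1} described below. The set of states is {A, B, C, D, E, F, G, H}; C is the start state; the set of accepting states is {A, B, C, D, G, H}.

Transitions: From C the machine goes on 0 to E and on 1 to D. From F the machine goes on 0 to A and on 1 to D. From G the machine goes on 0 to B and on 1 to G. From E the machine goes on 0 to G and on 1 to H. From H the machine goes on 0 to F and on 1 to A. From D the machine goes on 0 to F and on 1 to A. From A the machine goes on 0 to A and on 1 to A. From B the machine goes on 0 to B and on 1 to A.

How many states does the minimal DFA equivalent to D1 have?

4

All states are reachable from the start state.
Start with accepting vs non-accepting: {A,B,C,D,G,H} | {E,F}.
On input 0, block {A,B,C,D,G,H} splits into {A,B,G} and {C,D,H}.
Refine {C,D,H} on symbol 1: members go to different blocks, giving {D,H} and {C}.
No further refinement is possible. Final partition (4 blocks): {A,B,G} | {E,F} | {D,H} | {C}.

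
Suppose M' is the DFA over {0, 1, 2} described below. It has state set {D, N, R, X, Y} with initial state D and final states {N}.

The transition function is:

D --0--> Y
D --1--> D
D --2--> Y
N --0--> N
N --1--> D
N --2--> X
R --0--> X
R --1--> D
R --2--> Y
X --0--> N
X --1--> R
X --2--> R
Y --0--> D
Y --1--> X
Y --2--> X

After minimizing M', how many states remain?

P0 = {N} | {D,R,X,Y}.
Refine {D,R,X,Y} on symbol 0: members go to different blocks, giving {D,R,Y} and {X}.
Split {D,R,Y} by δ(·,0) → {D,Y} and {R}.
Split {D,Y} by δ(·,1) → {D} and {Y}.
Stable partition: {N} | {D} | {X} | {R} | {Y} — 5 equivalence classes.

5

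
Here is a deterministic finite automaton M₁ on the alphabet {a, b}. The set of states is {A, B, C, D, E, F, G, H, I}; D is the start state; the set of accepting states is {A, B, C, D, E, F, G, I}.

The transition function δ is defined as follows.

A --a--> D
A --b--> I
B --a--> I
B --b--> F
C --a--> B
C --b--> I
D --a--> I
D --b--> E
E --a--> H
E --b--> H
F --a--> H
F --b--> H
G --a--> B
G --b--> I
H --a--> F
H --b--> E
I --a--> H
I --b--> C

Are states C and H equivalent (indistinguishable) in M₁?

No

Reachable states from the start: {B,C,D,E,F,H,I}. Unreachable: {A,G} — drop them.
Initial partition by acceptance: {B,C,D,E,F,I} | {H}.
Split {B,C,D,E,F,I} by δ(·,a) → {B,C,D} and {E,F,I}.
Refine {B,C,D} on symbol a: members go to different blocks, giving {B,D} and {C}.
Refine {E,F,I} on symbol b: members go to different blocks, giving {E,F} and {I}.
Stable partition: {B,D} | {H} | {E,F} | {C} | {I} — 5 equivalence classes.
C and H end up in different blocks, so they are distinguishable. For instance, the string 'ε' is accepted from only C.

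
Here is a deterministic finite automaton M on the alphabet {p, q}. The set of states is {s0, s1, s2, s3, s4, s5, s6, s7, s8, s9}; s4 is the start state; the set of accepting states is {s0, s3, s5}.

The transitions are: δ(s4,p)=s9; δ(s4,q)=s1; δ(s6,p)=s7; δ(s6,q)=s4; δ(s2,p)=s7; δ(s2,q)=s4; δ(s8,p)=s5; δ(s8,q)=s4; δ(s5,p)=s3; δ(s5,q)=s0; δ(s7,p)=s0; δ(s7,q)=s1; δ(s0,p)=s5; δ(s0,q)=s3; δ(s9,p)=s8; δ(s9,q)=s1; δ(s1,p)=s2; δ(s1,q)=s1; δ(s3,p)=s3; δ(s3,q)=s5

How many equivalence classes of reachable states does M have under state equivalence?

Reachable states from the start: {s0,s1,s2,s3,s4,s5,s7,s8,s9}. Unreachable: {s6} — drop them.
Initial partition by acceptance: {s0,s3,s5} | {s1,s2,s4,s7,s8,s9}.
Refine {s1,s2,s4,s7,s8,s9} on symbol p: members go to different blocks, giving {s1,s2,s4,s9} and {s7,s8}.
Refine {s1,s2,s4,s9} on symbol p: members go to different blocks, giving {s1,s4} and {s2,s9}.
No further refinement is possible. Final partition (4 blocks): {s0,s3,s5} | {s1,s4} | {s7,s8} | {s2,s9}.

4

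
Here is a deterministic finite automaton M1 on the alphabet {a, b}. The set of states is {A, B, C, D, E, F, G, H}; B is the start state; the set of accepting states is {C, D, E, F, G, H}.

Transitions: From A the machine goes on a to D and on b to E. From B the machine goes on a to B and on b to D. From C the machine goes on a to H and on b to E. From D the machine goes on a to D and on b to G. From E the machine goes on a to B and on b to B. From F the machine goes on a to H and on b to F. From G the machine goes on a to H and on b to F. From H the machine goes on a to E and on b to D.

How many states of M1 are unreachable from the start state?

Starting at B and following transitions, the reachable set is {B, D, E, F, G, H}. That leaves A, C unreachable — 2 in total.

2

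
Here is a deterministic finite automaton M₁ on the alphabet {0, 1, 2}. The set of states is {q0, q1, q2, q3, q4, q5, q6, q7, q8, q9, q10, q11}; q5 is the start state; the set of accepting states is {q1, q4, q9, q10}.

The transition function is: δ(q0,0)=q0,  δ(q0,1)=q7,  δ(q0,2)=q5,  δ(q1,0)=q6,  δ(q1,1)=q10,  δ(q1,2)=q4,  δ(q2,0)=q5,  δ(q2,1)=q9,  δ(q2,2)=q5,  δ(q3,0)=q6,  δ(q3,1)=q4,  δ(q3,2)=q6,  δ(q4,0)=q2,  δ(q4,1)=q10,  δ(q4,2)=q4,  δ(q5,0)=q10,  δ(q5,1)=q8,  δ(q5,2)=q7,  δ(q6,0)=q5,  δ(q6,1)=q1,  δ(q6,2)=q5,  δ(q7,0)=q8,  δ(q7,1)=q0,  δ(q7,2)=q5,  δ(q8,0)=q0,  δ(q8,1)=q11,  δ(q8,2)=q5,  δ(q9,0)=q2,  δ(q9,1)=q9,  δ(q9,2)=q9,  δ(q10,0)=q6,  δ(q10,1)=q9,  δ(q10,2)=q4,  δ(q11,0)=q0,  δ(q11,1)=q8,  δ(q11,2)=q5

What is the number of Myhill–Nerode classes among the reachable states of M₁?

Reachable states from the start: {q0,q1,q2,q4,q5,q6,q7,q8,q9,q10,q11}. Unreachable: {q3} — drop them.
P0 = {q1,q4,q9,q10} | {q0,q2,q5,q6,q7,q8,q11}.
On input 0, block {q0,q2,q5,q6,q7,q8,q11} splits into {q0,q2,q6,q7,q8,q11} and {q5}.
Split {q0,q2,q6,q7,q8,q11} by δ(·,0) → {q0,q7,q8,q11} and {q2,q6}.
No further refinement is possible. Final partition (4 blocks): {q1,q4,q9,q10} | {q0,q7,q8,q11} | {q5} | {q2,q6}.

4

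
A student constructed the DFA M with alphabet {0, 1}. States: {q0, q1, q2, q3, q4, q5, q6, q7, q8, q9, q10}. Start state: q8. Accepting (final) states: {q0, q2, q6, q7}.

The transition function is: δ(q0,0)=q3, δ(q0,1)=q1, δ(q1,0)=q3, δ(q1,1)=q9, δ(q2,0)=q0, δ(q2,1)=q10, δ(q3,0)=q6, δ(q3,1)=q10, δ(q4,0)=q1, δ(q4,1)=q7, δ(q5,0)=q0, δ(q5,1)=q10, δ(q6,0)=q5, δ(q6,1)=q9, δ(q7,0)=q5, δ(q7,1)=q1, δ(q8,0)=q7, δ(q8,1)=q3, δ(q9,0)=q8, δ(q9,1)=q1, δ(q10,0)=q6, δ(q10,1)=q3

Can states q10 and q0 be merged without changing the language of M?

Reachable states from the start: {q0,q1,q3,q5,q6,q7,q8,q9,q10}. Unreachable: {q2,q4} — drop them.
Start with accepting vs non-accepting: {q0,q6,q7} | {q1,q3,q5,q8,q9,q10}.
On input 0, block {q1,q3,q5,q8,q9,q10} splits into {q3,q5,q8,q10} and {q1,q9}.
No further refinement is possible. Final partition (3 blocks): {q0,q6,q7} | {q3,q5,q8,q10} | {q1,q9}.
q10 and q0 end up in different blocks, so they are distinguishable. For instance, the string 'ε' is accepted from only q0.

No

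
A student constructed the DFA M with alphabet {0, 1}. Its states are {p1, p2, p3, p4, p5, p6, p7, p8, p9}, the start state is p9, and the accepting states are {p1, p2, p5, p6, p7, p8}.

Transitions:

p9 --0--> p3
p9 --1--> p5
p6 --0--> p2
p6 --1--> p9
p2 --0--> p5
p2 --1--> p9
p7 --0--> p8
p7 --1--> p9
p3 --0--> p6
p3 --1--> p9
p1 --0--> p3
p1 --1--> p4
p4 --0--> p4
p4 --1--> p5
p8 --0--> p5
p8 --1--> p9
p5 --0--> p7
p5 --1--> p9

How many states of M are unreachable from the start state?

No path from p9 leads to p1, p4; the other 7 states are all reachable.

2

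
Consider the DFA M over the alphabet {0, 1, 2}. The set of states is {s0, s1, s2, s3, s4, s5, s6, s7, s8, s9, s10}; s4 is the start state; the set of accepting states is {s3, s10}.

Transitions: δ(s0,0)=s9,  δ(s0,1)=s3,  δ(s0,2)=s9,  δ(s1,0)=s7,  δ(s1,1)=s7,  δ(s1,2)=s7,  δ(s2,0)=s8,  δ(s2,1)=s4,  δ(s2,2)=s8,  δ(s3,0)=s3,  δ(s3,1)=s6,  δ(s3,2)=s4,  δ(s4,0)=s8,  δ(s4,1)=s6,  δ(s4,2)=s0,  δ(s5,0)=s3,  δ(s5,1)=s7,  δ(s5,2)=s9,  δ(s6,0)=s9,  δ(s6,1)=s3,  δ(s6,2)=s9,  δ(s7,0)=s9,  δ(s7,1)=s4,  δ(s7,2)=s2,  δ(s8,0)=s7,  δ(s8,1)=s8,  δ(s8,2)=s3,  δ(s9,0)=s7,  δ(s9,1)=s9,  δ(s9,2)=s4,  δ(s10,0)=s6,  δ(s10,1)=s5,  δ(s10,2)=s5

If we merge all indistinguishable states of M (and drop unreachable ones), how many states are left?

7

Reachable states from the start: {s0,s2,s3,s4,s6,s7,s8,s9}. Unreachable: {s1,s5,s10} — drop them.
P0 = {s3} | {s0,s2,s4,s6,s7,s8,s9}.
Refine {s0,s2,s4,s6,s7,s8,s9} on symbol 1: members go to different blocks, giving {s2,s4,s7,s8,s9} and {s0,s6}.
On input 1, block {s2,s4,s7,s8,s9} splits into {s2,s7,s8,s9} and {s4}.
Split {s2,s7,s8,s9} by δ(·,1) → {s2,s7} and {s8,s9}.
Refine {s2,s7} on symbol 2: members go to different blocks, giving {s2} and {s7}.
Split {s8,s9} by δ(·,2) → {s8} and {s9}.
The partition is now stable with 7 blocks: {s3} | {s2} | {s0,s6} | {s4} | {s8} | {s7} | {s9}.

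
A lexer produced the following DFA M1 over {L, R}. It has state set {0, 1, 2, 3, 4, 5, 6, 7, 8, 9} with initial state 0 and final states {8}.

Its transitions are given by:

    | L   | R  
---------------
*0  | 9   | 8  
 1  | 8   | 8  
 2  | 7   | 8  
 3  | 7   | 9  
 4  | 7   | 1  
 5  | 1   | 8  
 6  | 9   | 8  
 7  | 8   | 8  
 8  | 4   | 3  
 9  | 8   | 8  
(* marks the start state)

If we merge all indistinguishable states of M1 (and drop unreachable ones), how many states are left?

First remove the unreachable states {2,5,6}; 7 states remain.
Initial partition by acceptance: {8} | {0,1,3,4,7,9}.
On input L, block {0,1,3,4,7,9} splits into {0,3,4} and {1,7,9}.
Refine {0,3,4} on symbol R: members go to different blocks, giving {3,4} and {0}.
The partition is now stable with 4 blocks: {8} | {3,4} | {1,7,9} | {0}.

4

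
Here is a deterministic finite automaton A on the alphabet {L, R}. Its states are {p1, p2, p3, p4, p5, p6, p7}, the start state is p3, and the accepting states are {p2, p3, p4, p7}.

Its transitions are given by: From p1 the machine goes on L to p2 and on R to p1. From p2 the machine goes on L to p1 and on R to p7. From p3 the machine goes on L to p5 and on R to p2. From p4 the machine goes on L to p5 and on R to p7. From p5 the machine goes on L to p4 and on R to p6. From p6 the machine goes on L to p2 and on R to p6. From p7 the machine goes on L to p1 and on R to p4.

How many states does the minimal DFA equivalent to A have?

All states are reachable from the start state.
P0 = {p2,p3,p4,p7} | {p1,p5,p6}.
No further refinement is possible. Final partition (2 blocks): {p2,p3,p4,p7} | {p1,p5,p6}.

2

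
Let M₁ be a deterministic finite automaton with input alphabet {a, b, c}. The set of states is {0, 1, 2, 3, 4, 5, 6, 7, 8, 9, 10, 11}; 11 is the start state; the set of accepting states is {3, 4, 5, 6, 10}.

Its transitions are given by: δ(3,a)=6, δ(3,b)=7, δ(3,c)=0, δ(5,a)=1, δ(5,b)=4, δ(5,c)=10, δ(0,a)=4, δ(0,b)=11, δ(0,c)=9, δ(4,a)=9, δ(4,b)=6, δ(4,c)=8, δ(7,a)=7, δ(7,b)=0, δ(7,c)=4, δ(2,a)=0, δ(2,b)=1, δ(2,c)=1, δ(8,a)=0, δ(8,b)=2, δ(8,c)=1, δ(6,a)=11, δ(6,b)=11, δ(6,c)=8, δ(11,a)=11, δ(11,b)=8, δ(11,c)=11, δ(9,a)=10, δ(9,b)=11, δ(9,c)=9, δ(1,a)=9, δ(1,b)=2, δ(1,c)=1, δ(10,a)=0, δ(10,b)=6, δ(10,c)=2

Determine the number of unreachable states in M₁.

3

No path from 11 leads to 3, 5, 7; the other 9 states are all reachable.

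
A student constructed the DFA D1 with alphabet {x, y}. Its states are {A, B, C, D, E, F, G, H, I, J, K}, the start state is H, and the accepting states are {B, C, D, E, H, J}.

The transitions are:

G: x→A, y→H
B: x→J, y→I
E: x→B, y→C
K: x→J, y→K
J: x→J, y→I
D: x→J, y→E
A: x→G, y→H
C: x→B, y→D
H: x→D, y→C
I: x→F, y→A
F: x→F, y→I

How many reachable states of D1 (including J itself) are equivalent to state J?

2

Reachable states from the start: {A,B,C,D,E,F,G,H,I,J}. Unreachable: {K} — drop them.
P0 = {B,C,D,E,H,J} | {A,F,G,I}.
Refine {B,C,D,E,H,J} on symbol y: members go to different blocks, giving {C,D,E,H} and {B,J}.
Split {C,D,E,H} by δ(·,x) → {C,D,E} and {H}.
On input y, block {A,F,G,I} splits into {A,G} and {F,I}.
Split {F,I} by δ(·,y) → {F} and {I}.
The partition is now stable with 6 blocks: {C,D,E} | {A,G} | {B,J} | {H} | {F} | {I}.
State J belongs to the block {B,J}, which has 2 states.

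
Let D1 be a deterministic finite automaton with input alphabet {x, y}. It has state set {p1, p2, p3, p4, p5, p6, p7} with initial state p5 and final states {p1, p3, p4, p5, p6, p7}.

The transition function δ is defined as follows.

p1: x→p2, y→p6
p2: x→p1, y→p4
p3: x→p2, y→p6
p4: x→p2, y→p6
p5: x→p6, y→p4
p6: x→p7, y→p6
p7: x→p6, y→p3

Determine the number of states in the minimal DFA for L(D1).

4

All states are reachable from the start state.
Start with accepting vs non-accepting: {p1,p3,p4,p5,p6,p7} | {p2}.
Refine {p1,p3,p4,p5,p6,p7} on symbol x: members go to different blocks, giving {p1,p3,p4} and {p5,p6,p7}.
Split {p5,p6,p7} by δ(·,y) → {p5,p7} and {p6}.
The partition is now stable with 4 blocks: {p1,p3,p4} | {p2} | {p5,p7} | {p6}.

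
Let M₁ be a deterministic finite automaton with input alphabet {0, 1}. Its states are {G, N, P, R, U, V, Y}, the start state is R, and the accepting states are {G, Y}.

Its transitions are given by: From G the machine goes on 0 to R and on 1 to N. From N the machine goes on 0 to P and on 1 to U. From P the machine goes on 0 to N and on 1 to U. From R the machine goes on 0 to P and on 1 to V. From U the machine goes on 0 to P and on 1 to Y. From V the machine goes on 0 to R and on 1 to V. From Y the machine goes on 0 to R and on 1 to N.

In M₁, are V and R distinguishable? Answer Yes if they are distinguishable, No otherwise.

Yes

First remove the unreachable states {G}; 6 states remain.
Start with accepting vs non-accepting: {Y} | {N,P,R,U,V}.
On input 1, block {N,P,R,U,V} splits into {N,P,R,V} and {U}.
On input 1, block {N,P,R,V} splits into {R,V} and {N,P}.
On input 0, block {R,V} splits into {V} and {R}.
No further refinement is possible. Final partition (5 blocks): {Y} | {V} | {U} | {N,P} | {R}.
V and R end up in different blocks, so they are distinguishable. For instance, the string '011' is accepted from only R.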